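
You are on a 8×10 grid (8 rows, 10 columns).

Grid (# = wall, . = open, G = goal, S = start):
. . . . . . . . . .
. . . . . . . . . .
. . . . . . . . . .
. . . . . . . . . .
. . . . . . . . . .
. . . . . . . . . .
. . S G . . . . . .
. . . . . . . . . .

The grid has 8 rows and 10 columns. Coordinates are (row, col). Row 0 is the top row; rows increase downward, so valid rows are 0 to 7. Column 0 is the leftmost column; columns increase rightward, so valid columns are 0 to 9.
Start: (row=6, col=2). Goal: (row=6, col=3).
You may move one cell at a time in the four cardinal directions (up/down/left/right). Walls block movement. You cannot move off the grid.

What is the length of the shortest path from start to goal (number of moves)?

BFS from (row=6, col=2) until reaching (row=6, col=3):
  Distance 0: (row=6, col=2)
  Distance 1: (row=5, col=2), (row=6, col=1), (row=6, col=3), (row=7, col=2)  <- goal reached here
One shortest path (1 moves): (row=6, col=2) -> (row=6, col=3)

Answer: Shortest path length: 1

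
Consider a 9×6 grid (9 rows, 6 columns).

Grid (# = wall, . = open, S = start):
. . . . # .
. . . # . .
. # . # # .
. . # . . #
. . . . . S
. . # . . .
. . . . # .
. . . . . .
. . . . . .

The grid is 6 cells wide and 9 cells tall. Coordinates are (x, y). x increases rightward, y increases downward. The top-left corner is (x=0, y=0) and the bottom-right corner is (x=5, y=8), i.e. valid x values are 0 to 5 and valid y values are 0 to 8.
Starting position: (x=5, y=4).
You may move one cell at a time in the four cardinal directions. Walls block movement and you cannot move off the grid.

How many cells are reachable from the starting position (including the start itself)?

BFS flood-fill from (x=5, y=4):
  Distance 0: (x=5, y=4)
  Distance 1: (x=4, y=4), (x=5, y=5)
  Distance 2: (x=4, y=3), (x=3, y=4), (x=4, y=5), (x=5, y=6)
  Distance 3: (x=3, y=3), (x=2, y=4), (x=3, y=5), (x=5, y=7)
  Distance 4: (x=1, y=4), (x=3, y=6), (x=4, y=7), (x=5, y=8)
  Distance 5: (x=1, y=3), (x=0, y=4), (x=1, y=5), (x=2, y=6), (x=3, y=7), (x=4, y=8)
  Distance 6: (x=0, y=3), (x=0, y=5), (x=1, y=6), (x=2, y=7), (x=3, y=8)
  Distance 7: (x=0, y=2), (x=0, y=6), (x=1, y=7), (x=2, y=8)
  Distance 8: (x=0, y=1), (x=0, y=7), (x=1, y=8)
  Distance 9: (x=0, y=0), (x=1, y=1), (x=0, y=8)
  Distance 10: (x=1, y=0), (x=2, y=1)
  Distance 11: (x=2, y=0), (x=2, y=2)
  Distance 12: (x=3, y=0)
Total reachable: 41 (grid has 45 open cells total)

Answer: Reachable cells: 41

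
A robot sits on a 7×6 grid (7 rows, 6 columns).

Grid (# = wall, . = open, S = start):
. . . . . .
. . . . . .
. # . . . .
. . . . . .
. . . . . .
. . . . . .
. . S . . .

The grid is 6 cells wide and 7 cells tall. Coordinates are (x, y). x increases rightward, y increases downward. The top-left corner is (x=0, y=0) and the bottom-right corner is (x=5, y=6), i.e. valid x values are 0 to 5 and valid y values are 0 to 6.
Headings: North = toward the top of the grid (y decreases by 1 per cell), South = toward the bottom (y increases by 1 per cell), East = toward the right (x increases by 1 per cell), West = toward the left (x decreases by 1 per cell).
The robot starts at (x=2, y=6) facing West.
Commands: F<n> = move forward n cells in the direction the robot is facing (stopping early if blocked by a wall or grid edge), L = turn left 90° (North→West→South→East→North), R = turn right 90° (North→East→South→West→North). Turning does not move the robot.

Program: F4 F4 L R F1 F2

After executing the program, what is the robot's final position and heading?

Answer: Final position: (x=0, y=6), facing West

Derivation:
Start: (x=2, y=6), facing West
  F4: move forward 2/4 (blocked), now at (x=0, y=6)
  F4: move forward 0/4 (blocked), now at (x=0, y=6)
  L: turn left, now facing South
  R: turn right, now facing West
  F1: move forward 0/1 (blocked), now at (x=0, y=6)
  F2: move forward 0/2 (blocked), now at (x=0, y=6)
Final: (x=0, y=6), facing West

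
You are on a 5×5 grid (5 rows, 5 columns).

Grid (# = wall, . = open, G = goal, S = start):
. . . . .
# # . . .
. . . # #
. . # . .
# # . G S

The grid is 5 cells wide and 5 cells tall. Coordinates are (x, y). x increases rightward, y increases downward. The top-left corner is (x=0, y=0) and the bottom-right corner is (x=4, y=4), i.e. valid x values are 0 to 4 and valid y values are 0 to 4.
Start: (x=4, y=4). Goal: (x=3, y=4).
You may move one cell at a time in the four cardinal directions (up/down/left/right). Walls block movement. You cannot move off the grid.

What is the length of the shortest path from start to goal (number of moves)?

BFS from (x=4, y=4) until reaching (x=3, y=4):
  Distance 0: (x=4, y=4)
  Distance 1: (x=4, y=3), (x=3, y=4)  <- goal reached here
One shortest path (1 moves): (x=4, y=4) -> (x=3, y=4)

Answer: Shortest path length: 1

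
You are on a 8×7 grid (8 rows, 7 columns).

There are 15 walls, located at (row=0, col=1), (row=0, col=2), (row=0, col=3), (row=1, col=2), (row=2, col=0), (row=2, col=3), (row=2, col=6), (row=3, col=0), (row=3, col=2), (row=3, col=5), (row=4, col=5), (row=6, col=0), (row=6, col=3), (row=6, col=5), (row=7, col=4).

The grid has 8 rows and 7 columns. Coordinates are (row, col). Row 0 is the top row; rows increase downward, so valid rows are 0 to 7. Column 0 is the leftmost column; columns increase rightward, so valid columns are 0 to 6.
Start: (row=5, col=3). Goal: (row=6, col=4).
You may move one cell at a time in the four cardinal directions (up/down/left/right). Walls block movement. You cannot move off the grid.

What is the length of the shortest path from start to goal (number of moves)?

Answer: Shortest path length: 2

Derivation:
BFS from (row=5, col=3) until reaching (row=6, col=4):
  Distance 0: (row=5, col=3)
  Distance 1: (row=4, col=3), (row=5, col=2), (row=5, col=4)
  Distance 2: (row=3, col=3), (row=4, col=2), (row=4, col=4), (row=5, col=1), (row=5, col=5), (row=6, col=2), (row=6, col=4)  <- goal reached here
One shortest path (2 moves): (row=5, col=3) -> (row=5, col=4) -> (row=6, col=4)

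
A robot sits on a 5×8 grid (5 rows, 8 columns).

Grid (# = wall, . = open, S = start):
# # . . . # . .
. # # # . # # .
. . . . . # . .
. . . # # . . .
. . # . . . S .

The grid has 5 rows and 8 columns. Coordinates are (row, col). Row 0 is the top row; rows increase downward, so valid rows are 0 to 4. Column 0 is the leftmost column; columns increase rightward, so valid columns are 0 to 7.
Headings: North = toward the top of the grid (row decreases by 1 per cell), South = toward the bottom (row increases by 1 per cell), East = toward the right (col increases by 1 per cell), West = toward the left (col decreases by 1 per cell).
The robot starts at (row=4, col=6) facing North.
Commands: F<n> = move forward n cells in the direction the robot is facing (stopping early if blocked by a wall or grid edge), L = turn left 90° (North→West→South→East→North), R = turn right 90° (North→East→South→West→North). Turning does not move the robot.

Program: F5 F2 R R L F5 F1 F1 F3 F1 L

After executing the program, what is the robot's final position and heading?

Answer: Final position: (row=2, col=7), facing North

Derivation:
Start: (row=4, col=6), facing North
  F5: move forward 2/5 (blocked), now at (row=2, col=6)
  F2: move forward 0/2 (blocked), now at (row=2, col=6)
  R: turn right, now facing East
  R: turn right, now facing South
  L: turn left, now facing East
  F5: move forward 1/5 (blocked), now at (row=2, col=7)
  F1: move forward 0/1 (blocked), now at (row=2, col=7)
  F1: move forward 0/1 (blocked), now at (row=2, col=7)
  F3: move forward 0/3 (blocked), now at (row=2, col=7)
  F1: move forward 0/1 (blocked), now at (row=2, col=7)
  L: turn left, now facing North
Final: (row=2, col=7), facing North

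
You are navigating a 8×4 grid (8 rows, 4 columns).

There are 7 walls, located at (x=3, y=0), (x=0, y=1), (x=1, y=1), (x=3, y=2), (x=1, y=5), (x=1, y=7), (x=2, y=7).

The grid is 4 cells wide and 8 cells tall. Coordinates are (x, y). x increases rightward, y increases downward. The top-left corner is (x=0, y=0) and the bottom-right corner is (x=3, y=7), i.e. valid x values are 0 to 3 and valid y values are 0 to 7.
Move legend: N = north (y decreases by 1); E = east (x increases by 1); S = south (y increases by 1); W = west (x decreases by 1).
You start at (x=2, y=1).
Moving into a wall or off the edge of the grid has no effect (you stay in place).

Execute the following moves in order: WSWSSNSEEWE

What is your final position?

Answer: Final position: (x=3, y=4)

Derivation:
Start: (x=2, y=1)
  W (west): blocked, stay at (x=2, y=1)
  S (south): (x=2, y=1) -> (x=2, y=2)
  W (west): (x=2, y=2) -> (x=1, y=2)
  S (south): (x=1, y=2) -> (x=1, y=3)
  S (south): (x=1, y=3) -> (x=1, y=4)
  N (north): (x=1, y=4) -> (x=1, y=3)
  S (south): (x=1, y=3) -> (x=1, y=4)
  E (east): (x=1, y=4) -> (x=2, y=4)
  E (east): (x=2, y=4) -> (x=3, y=4)
  W (west): (x=3, y=4) -> (x=2, y=4)
  E (east): (x=2, y=4) -> (x=3, y=4)
Final: (x=3, y=4)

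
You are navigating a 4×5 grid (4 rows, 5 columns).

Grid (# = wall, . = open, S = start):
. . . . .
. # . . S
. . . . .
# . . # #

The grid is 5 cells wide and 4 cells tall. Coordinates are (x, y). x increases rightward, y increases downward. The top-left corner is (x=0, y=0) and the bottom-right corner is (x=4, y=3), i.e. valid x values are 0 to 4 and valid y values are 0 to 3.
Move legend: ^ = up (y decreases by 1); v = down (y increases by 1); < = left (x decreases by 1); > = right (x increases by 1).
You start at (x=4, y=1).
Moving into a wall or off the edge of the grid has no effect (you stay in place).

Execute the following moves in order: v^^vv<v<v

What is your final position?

Start: (x=4, y=1)
  v (down): (x=4, y=1) -> (x=4, y=2)
  ^ (up): (x=4, y=2) -> (x=4, y=1)
  ^ (up): (x=4, y=1) -> (x=4, y=0)
  v (down): (x=4, y=0) -> (x=4, y=1)
  v (down): (x=4, y=1) -> (x=4, y=2)
  < (left): (x=4, y=2) -> (x=3, y=2)
  v (down): blocked, stay at (x=3, y=2)
  < (left): (x=3, y=2) -> (x=2, y=2)
  v (down): (x=2, y=2) -> (x=2, y=3)
Final: (x=2, y=3)

Answer: Final position: (x=2, y=3)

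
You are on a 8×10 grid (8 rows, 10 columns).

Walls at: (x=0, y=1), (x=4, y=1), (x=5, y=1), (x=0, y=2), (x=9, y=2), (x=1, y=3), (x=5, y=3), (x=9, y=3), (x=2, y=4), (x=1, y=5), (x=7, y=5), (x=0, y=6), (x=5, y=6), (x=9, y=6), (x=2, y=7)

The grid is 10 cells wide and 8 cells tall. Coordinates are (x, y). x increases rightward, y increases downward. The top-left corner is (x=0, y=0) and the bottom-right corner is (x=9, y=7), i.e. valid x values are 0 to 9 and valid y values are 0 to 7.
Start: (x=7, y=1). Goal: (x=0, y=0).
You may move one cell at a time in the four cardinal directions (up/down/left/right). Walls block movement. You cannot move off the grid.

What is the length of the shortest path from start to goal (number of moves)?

Answer: Shortest path length: 8

Derivation:
BFS from (x=7, y=1) until reaching (x=0, y=0):
  Distance 0: (x=7, y=1)
  Distance 1: (x=7, y=0), (x=6, y=1), (x=8, y=1), (x=7, y=2)
  Distance 2: (x=6, y=0), (x=8, y=0), (x=9, y=1), (x=6, y=2), (x=8, y=2), (x=7, y=3)
  Distance 3: (x=5, y=0), (x=9, y=0), (x=5, y=2), (x=6, y=3), (x=8, y=3), (x=7, y=4)
  Distance 4: (x=4, y=0), (x=4, y=2), (x=6, y=4), (x=8, y=4)
  Distance 5: (x=3, y=0), (x=3, y=2), (x=4, y=3), (x=5, y=4), (x=9, y=4), (x=6, y=5), (x=8, y=5)
  Distance 6: (x=2, y=0), (x=3, y=1), (x=2, y=2), (x=3, y=3), (x=4, y=4), (x=5, y=5), (x=9, y=5), (x=6, y=6), (x=8, y=6)
  Distance 7: (x=1, y=0), (x=2, y=1), (x=1, y=2), (x=2, y=3), (x=3, y=4), (x=4, y=5), (x=7, y=6), (x=6, y=7), (x=8, y=7)
  Distance 8: (x=0, y=0), (x=1, y=1), (x=3, y=5), (x=4, y=6), (x=5, y=7), (x=7, y=7), (x=9, y=7)  <- goal reached here
One shortest path (8 moves): (x=7, y=1) -> (x=6, y=1) -> (x=6, y=0) -> (x=5, y=0) -> (x=4, y=0) -> (x=3, y=0) -> (x=2, y=0) -> (x=1, y=0) -> (x=0, y=0)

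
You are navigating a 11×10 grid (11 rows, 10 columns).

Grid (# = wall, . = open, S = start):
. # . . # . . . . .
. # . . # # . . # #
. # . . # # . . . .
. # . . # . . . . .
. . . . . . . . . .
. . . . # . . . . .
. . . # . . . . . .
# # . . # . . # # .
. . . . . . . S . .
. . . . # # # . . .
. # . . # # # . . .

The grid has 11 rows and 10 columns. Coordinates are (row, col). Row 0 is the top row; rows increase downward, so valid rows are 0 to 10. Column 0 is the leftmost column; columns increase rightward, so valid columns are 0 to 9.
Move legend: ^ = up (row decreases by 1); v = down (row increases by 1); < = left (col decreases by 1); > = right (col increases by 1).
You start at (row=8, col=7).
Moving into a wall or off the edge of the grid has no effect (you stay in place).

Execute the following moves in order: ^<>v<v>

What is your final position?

Answer: Final position: (row=10, col=8)

Derivation:
Start: (row=8, col=7)
  ^ (up): blocked, stay at (row=8, col=7)
  < (left): (row=8, col=7) -> (row=8, col=6)
  > (right): (row=8, col=6) -> (row=8, col=7)
  v (down): (row=8, col=7) -> (row=9, col=7)
  < (left): blocked, stay at (row=9, col=7)
  v (down): (row=9, col=7) -> (row=10, col=7)
  > (right): (row=10, col=7) -> (row=10, col=8)
Final: (row=10, col=8)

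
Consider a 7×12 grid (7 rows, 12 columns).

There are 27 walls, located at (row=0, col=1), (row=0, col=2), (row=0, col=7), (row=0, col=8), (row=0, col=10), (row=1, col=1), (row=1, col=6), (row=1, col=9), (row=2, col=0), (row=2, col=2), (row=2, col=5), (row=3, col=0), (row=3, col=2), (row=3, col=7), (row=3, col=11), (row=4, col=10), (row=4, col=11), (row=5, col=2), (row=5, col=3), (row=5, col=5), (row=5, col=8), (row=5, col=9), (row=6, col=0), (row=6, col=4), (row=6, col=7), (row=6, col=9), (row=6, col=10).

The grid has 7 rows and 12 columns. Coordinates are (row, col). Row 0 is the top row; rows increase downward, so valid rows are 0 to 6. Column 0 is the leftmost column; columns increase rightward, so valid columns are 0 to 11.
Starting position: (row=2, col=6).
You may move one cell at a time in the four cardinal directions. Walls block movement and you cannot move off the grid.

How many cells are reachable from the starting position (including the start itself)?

Answer: Reachable cells: 50

Derivation:
BFS flood-fill from (row=2, col=6):
  Distance 0: (row=2, col=6)
  Distance 1: (row=2, col=7), (row=3, col=6)
  Distance 2: (row=1, col=7), (row=2, col=8), (row=3, col=5), (row=4, col=6)
  Distance 3: (row=1, col=8), (row=2, col=9), (row=3, col=4), (row=3, col=8), (row=4, col=5), (row=4, col=7), (row=5, col=6)
  Distance 4: (row=2, col=4), (row=2, col=10), (row=3, col=3), (row=3, col=9), (row=4, col=4), (row=4, col=8), (row=5, col=7), (row=6, col=6)
  Distance 5: (row=1, col=4), (row=1, col=10), (row=2, col=3), (row=2, col=11), (row=3, col=10), (row=4, col=3), (row=4, col=9), (row=5, col=4), (row=6, col=5)
  Distance 6: (row=0, col=4), (row=1, col=3), (row=1, col=5), (row=1, col=11), (row=4, col=2)
  Distance 7: (row=0, col=3), (row=0, col=5), (row=0, col=11), (row=1, col=2), (row=4, col=1)
  Distance 8: (row=0, col=6), (row=3, col=1), (row=4, col=0), (row=5, col=1)
  Distance 9: (row=2, col=1), (row=5, col=0), (row=6, col=1)
  Distance 10: (row=6, col=2)
  Distance 11: (row=6, col=3)
Total reachable: 50 (grid has 57 open cells total)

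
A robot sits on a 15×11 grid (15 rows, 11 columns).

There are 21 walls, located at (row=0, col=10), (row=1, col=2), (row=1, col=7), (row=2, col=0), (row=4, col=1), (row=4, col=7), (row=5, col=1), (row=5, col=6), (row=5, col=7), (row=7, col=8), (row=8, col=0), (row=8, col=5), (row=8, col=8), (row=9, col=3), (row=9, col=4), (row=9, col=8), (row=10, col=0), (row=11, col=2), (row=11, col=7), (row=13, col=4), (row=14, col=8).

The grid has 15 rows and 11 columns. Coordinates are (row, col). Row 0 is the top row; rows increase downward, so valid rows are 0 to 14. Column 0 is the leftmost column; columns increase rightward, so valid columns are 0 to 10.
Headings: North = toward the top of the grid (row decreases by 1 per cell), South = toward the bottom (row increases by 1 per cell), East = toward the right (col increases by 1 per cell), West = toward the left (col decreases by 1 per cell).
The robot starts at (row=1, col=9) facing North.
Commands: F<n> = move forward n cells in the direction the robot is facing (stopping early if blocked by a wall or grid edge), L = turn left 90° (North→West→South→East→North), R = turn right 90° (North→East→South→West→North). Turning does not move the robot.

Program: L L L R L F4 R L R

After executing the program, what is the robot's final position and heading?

Start: (row=1, col=9), facing North
  L: turn left, now facing West
  L: turn left, now facing South
  L: turn left, now facing East
  R: turn right, now facing South
  L: turn left, now facing East
  F4: move forward 1/4 (blocked), now at (row=1, col=10)
  R: turn right, now facing South
  L: turn left, now facing East
  R: turn right, now facing South
Final: (row=1, col=10), facing South

Answer: Final position: (row=1, col=10), facing South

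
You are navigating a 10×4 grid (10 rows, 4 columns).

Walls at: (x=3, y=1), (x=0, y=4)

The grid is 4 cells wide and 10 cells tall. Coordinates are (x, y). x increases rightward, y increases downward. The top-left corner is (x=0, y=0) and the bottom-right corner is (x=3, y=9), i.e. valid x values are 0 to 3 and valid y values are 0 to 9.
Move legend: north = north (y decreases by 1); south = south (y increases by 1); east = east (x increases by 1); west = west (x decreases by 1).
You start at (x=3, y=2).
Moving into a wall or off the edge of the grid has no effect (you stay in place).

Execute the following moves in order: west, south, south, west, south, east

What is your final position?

Start: (x=3, y=2)
  west (west): (x=3, y=2) -> (x=2, y=2)
  south (south): (x=2, y=2) -> (x=2, y=3)
  south (south): (x=2, y=3) -> (x=2, y=4)
  west (west): (x=2, y=4) -> (x=1, y=4)
  south (south): (x=1, y=4) -> (x=1, y=5)
  east (east): (x=1, y=5) -> (x=2, y=5)
Final: (x=2, y=5)

Answer: Final position: (x=2, y=5)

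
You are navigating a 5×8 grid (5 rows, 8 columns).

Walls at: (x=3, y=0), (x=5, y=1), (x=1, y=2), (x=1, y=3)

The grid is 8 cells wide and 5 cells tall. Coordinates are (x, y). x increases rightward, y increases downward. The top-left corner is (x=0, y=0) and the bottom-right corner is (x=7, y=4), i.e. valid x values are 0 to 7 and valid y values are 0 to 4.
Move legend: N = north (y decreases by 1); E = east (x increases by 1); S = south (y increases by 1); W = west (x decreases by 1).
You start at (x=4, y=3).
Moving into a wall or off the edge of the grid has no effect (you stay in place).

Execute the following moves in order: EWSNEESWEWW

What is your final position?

Start: (x=4, y=3)
  E (east): (x=4, y=3) -> (x=5, y=3)
  W (west): (x=5, y=3) -> (x=4, y=3)
  S (south): (x=4, y=3) -> (x=4, y=4)
  N (north): (x=4, y=4) -> (x=4, y=3)
  E (east): (x=4, y=3) -> (x=5, y=3)
  E (east): (x=5, y=3) -> (x=6, y=3)
  S (south): (x=6, y=3) -> (x=6, y=4)
  W (west): (x=6, y=4) -> (x=5, y=4)
  E (east): (x=5, y=4) -> (x=6, y=4)
  W (west): (x=6, y=4) -> (x=5, y=4)
  W (west): (x=5, y=4) -> (x=4, y=4)
Final: (x=4, y=4)

Answer: Final position: (x=4, y=4)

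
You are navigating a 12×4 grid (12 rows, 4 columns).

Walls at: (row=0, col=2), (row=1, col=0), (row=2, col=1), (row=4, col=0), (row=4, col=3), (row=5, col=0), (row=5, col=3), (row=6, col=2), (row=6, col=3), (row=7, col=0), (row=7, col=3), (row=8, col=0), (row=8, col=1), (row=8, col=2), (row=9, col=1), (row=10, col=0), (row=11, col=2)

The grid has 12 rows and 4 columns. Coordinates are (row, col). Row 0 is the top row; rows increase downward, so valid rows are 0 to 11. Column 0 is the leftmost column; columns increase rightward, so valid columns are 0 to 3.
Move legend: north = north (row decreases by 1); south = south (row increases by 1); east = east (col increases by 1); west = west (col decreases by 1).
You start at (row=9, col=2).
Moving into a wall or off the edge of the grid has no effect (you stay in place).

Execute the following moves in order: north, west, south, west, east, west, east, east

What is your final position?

Start: (row=9, col=2)
  north (north): blocked, stay at (row=9, col=2)
  west (west): blocked, stay at (row=9, col=2)
  south (south): (row=9, col=2) -> (row=10, col=2)
  west (west): (row=10, col=2) -> (row=10, col=1)
  east (east): (row=10, col=1) -> (row=10, col=2)
  west (west): (row=10, col=2) -> (row=10, col=1)
  east (east): (row=10, col=1) -> (row=10, col=2)
  east (east): (row=10, col=2) -> (row=10, col=3)
Final: (row=10, col=3)

Answer: Final position: (row=10, col=3)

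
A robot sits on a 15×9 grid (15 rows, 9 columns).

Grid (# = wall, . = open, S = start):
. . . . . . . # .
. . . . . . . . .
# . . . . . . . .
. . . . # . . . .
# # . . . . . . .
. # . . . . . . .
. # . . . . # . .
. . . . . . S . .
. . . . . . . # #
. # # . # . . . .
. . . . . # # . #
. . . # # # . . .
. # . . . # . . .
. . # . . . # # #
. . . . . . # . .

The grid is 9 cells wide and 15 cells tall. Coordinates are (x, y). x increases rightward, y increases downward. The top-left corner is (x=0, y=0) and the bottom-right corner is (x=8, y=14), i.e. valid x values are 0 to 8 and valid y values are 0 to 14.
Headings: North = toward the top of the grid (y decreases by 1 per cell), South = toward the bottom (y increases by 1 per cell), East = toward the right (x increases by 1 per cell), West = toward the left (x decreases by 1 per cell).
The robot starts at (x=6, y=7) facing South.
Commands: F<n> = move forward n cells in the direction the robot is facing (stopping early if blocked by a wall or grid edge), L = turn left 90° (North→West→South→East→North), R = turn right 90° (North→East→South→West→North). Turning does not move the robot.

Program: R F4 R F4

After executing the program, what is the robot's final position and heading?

Answer: Final position: (x=2, y=3), facing North

Derivation:
Start: (x=6, y=7), facing South
  R: turn right, now facing West
  F4: move forward 4, now at (x=2, y=7)
  R: turn right, now facing North
  F4: move forward 4, now at (x=2, y=3)
Final: (x=2, y=3), facing North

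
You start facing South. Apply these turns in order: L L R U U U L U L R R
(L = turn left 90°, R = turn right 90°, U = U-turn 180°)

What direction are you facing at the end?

Start: South
  L (left (90° counter-clockwise)) -> East
  L (left (90° counter-clockwise)) -> North
  R (right (90° clockwise)) -> East
  U (U-turn (180°)) -> West
  U (U-turn (180°)) -> East
  U (U-turn (180°)) -> West
  L (left (90° counter-clockwise)) -> South
  U (U-turn (180°)) -> North
  L (left (90° counter-clockwise)) -> West
  R (right (90° clockwise)) -> North
  R (right (90° clockwise)) -> East
Final: East

Answer: Final heading: East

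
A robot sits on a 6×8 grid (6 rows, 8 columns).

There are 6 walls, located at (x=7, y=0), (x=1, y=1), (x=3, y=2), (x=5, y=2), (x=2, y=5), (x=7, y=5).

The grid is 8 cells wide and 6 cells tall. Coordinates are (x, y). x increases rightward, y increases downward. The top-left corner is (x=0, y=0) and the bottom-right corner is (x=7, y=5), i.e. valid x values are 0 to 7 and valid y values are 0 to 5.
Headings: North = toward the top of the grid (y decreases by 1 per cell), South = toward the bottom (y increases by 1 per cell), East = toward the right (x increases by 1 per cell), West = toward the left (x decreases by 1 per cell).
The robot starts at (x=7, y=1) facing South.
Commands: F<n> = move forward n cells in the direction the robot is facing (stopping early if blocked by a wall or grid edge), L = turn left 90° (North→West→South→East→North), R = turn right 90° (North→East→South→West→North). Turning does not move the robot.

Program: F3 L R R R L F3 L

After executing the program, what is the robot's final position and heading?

Start: (x=7, y=1), facing South
  F3: move forward 3, now at (x=7, y=4)
  L: turn left, now facing East
  R: turn right, now facing South
  R: turn right, now facing West
  R: turn right, now facing North
  L: turn left, now facing West
  F3: move forward 3, now at (x=4, y=4)
  L: turn left, now facing South
Final: (x=4, y=4), facing South

Answer: Final position: (x=4, y=4), facing South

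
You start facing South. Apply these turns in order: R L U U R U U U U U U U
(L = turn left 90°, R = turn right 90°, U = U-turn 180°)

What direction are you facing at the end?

Answer: Final heading: East

Derivation:
Start: South
  R (right (90° clockwise)) -> West
  L (left (90° counter-clockwise)) -> South
  U (U-turn (180°)) -> North
  U (U-turn (180°)) -> South
  R (right (90° clockwise)) -> West
  U (U-turn (180°)) -> East
  U (U-turn (180°)) -> West
  U (U-turn (180°)) -> East
  U (U-turn (180°)) -> West
  U (U-turn (180°)) -> East
  U (U-turn (180°)) -> West
  U (U-turn (180°)) -> East
Final: East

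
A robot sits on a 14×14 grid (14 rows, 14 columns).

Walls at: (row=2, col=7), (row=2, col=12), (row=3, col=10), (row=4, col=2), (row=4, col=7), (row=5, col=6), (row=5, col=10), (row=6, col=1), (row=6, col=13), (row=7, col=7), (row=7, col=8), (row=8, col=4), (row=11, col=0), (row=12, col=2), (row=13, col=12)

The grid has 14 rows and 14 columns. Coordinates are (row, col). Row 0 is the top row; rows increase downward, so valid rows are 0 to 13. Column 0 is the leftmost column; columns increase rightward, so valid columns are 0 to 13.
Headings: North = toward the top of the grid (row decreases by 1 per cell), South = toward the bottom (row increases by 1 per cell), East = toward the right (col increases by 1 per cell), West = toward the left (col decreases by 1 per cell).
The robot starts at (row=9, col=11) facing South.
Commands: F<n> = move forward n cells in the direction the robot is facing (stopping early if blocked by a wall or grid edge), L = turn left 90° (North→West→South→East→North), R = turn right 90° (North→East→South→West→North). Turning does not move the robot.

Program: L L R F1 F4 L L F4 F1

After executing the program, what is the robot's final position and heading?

Start: (row=9, col=11), facing South
  L: turn left, now facing East
  L: turn left, now facing North
  R: turn right, now facing East
  F1: move forward 1, now at (row=9, col=12)
  F4: move forward 1/4 (blocked), now at (row=9, col=13)
  L: turn left, now facing North
  L: turn left, now facing West
  F4: move forward 4, now at (row=9, col=9)
  F1: move forward 1, now at (row=9, col=8)
Final: (row=9, col=8), facing West

Answer: Final position: (row=9, col=8), facing West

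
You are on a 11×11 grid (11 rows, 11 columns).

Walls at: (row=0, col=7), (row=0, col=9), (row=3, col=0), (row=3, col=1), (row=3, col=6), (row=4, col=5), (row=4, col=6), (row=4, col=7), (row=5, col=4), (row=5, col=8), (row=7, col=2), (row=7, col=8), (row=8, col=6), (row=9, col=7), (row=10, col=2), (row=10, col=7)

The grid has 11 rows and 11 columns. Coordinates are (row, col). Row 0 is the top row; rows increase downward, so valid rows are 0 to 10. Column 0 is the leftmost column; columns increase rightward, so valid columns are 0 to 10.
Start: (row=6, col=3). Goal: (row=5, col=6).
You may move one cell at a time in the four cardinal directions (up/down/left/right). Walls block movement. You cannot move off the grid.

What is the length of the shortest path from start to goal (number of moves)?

Answer: Shortest path length: 4

Derivation:
BFS from (row=6, col=3) until reaching (row=5, col=6):
  Distance 0: (row=6, col=3)
  Distance 1: (row=5, col=3), (row=6, col=2), (row=6, col=4), (row=7, col=3)
  Distance 2: (row=4, col=3), (row=5, col=2), (row=6, col=1), (row=6, col=5), (row=7, col=4), (row=8, col=3)
  Distance 3: (row=3, col=3), (row=4, col=2), (row=4, col=4), (row=5, col=1), (row=5, col=5), (row=6, col=0), (row=6, col=6), (row=7, col=1), (row=7, col=5), (row=8, col=2), (row=8, col=4), (row=9, col=3)
  Distance 4: (row=2, col=3), (row=3, col=2), (row=3, col=4), (row=4, col=1), (row=5, col=0), (row=5, col=6), (row=6, col=7), (row=7, col=0), (row=7, col=6), (row=8, col=1), (row=8, col=5), (row=9, col=2), (row=9, col=4), (row=10, col=3)  <- goal reached here
One shortest path (4 moves): (row=6, col=3) -> (row=6, col=4) -> (row=6, col=5) -> (row=6, col=6) -> (row=5, col=6)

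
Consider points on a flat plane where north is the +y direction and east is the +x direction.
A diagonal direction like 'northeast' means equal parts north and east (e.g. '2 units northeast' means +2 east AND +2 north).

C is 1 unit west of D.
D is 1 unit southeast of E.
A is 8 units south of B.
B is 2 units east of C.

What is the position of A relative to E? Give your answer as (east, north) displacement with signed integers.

Answer: A is at (east=2, north=-9) relative to E.

Derivation:
Place E at the origin (east=0, north=0).
  D is 1 unit southeast of E: delta (east=+1, north=-1); D at (east=1, north=-1).
  C is 1 unit west of D: delta (east=-1, north=+0); C at (east=0, north=-1).
  B is 2 units east of C: delta (east=+2, north=+0); B at (east=2, north=-1).
  A is 8 units south of B: delta (east=+0, north=-8); A at (east=2, north=-9).
Therefore A relative to E: (east=2, north=-9).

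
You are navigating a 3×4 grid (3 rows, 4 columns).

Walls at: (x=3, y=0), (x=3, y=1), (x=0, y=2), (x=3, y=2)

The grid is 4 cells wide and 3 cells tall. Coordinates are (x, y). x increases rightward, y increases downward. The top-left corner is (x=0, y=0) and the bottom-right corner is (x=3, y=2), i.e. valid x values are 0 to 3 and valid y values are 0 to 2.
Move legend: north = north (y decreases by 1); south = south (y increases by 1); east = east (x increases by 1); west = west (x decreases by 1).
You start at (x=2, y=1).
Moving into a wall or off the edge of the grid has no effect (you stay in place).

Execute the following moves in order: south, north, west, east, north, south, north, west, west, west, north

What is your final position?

Start: (x=2, y=1)
  south (south): (x=2, y=1) -> (x=2, y=2)
  north (north): (x=2, y=2) -> (x=2, y=1)
  west (west): (x=2, y=1) -> (x=1, y=1)
  east (east): (x=1, y=1) -> (x=2, y=1)
  north (north): (x=2, y=1) -> (x=2, y=0)
  south (south): (x=2, y=0) -> (x=2, y=1)
  north (north): (x=2, y=1) -> (x=2, y=0)
  west (west): (x=2, y=0) -> (x=1, y=0)
  west (west): (x=1, y=0) -> (x=0, y=0)
  west (west): blocked, stay at (x=0, y=0)
  north (north): blocked, stay at (x=0, y=0)
Final: (x=0, y=0)

Answer: Final position: (x=0, y=0)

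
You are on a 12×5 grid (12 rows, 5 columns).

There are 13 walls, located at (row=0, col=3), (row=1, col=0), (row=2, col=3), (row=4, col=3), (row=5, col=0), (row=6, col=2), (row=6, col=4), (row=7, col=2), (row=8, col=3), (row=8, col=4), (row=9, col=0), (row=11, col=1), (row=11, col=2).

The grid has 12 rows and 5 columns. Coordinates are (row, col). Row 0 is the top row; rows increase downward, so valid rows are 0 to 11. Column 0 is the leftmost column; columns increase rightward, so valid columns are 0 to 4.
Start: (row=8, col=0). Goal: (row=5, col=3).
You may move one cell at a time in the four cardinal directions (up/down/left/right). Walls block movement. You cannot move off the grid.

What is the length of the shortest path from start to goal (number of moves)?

BFS from (row=8, col=0) until reaching (row=5, col=3):
  Distance 0: (row=8, col=0)
  Distance 1: (row=7, col=0), (row=8, col=1)
  Distance 2: (row=6, col=0), (row=7, col=1), (row=8, col=2), (row=9, col=1)
  Distance 3: (row=6, col=1), (row=9, col=2), (row=10, col=1)
  Distance 4: (row=5, col=1), (row=9, col=3), (row=10, col=0), (row=10, col=2)
  Distance 5: (row=4, col=1), (row=5, col=2), (row=9, col=4), (row=10, col=3), (row=11, col=0)
  Distance 6: (row=3, col=1), (row=4, col=0), (row=4, col=2), (row=5, col=3), (row=10, col=4), (row=11, col=3)  <- goal reached here
One shortest path (6 moves): (row=8, col=0) -> (row=8, col=1) -> (row=7, col=1) -> (row=6, col=1) -> (row=5, col=1) -> (row=5, col=2) -> (row=5, col=3)

Answer: Shortest path length: 6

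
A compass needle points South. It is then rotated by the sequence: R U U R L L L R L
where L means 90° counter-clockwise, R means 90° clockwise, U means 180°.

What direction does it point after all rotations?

Answer: Final heading: East

Derivation:
Start: South
  R (right (90° clockwise)) -> West
  U (U-turn (180°)) -> East
  U (U-turn (180°)) -> West
  R (right (90° clockwise)) -> North
  L (left (90° counter-clockwise)) -> West
  L (left (90° counter-clockwise)) -> South
  L (left (90° counter-clockwise)) -> East
  R (right (90° clockwise)) -> South
  L (left (90° counter-clockwise)) -> East
Final: East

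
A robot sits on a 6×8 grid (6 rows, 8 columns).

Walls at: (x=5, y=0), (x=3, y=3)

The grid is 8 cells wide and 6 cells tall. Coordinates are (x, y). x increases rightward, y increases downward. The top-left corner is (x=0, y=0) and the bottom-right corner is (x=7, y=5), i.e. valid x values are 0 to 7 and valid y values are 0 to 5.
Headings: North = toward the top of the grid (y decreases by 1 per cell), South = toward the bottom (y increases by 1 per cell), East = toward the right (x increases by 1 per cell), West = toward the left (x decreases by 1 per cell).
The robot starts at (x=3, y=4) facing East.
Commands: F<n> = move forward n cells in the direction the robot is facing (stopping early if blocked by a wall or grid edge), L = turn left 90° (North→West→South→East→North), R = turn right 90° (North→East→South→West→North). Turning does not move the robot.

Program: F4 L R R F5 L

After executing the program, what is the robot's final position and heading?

Start: (x=3, y=4), facing East
  F4: move forward 4, now at (x=7, y=4)
  L: turn left, now facing North
  R: turn right, now facing East
  R: turn right, now facing South
  F5: move forward 1/5 (blocked), now at (x=7, y=5)
  L: turn left, now facing East
Final: (x=7, y=5), facing East

Answer: Final position: (x=7, y=5), facing East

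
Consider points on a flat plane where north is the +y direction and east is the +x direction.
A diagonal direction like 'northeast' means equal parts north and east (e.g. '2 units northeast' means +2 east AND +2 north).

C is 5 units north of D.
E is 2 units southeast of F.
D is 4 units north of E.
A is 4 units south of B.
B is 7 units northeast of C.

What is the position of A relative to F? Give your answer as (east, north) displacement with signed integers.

Answer: A is at (east=9, north=10) relative to F.

Derivation:
Place F at the origin (east=0, north=0).
  E is 2 units southeast of F: delta (east=+2, north=-2); E at (east=2, north=-2).
  D is 4 units north of E: delta (east=+0, north=+4); D at (east=2, north=2).
  C is 5 units north of D: delta (east=+0, north=+5); C at (east=2, north=7).
  B is 7 units northeast of C: delta (east=+7, north=+7); B at (east=9, north=14).
  A is 4 units south of B: delta (east=+0, north=-4); A at (east=9, north=10).
Therefore A relative to F: (east=9, north=10).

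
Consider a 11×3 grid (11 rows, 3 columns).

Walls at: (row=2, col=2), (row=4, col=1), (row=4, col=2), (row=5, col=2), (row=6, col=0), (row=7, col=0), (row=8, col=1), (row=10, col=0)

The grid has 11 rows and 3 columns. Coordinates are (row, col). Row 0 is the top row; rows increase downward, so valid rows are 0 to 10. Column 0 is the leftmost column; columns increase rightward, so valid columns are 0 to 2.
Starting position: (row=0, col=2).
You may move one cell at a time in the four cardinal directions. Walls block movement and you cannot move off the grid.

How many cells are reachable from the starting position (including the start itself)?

Answer: Reachable cells: 25

Derivation:
BFS flood-fill from (row=0, col=2):
  Distance 0: (row=0, col=2)
  Distance 1: (row=0, col=1), (row=1, col=2)
  Distance 2: (row=0, col=0), (row=1, col=1)
  Distance 3: (row=1, col=0), (row=2, col=1)
  Distance 4: (row=2, col=0), (row=3, col=1)
  Distance 5: (row=3, col=0), (row=3, col=2)
  Distance 6: (row=4, col=0)
  Distance 7: (row=5, col=0)
  Distance 8: (row=5, col=1)
  Distance 9: (row=6, col=1)
  Distance 10: (row=6, col=2), (row=7, col=1)
  Distance 11: (row=7, col=2)
  Distance 12: (row=8, col=2)
  Distance 13: (row=9, col=2)
  Distance 14: (row=9, col=1), (row=10, col=2)
  Distance 15: (row=9, col=0), (row=10, col=1)
  Distance 16: (row=8, col=0)
Total reachable: 25 (grid has 25 open cells total)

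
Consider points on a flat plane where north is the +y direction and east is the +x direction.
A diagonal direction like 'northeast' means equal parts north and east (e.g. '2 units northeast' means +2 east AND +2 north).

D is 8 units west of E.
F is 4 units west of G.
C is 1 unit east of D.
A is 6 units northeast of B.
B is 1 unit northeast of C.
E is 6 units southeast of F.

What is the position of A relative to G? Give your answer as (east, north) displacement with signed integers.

Answer: A is at (east=2, north=1) relative to G.

Derivation:
Place G at the origin (east=0, north=0).
  F is 4 units west of G: delta (east=-4, north=+0); F at (east=-4, north=0).
  E is 6 units southeast of F: delta (east=+6, north=-6); E at (east=2, north=-6).
  D is 8 units west of E: delta (east=-8, north=+0); D at (east=-6, north=-6).
  C is 1 unit east of D: delta (east=+1, north=+0); C at (east=-5, north=-6).
  B is 1 unit northeast of C: delta (east=+1, north=+1); B at (east=-4, north=-5).
  A is 6 units northeast of B: delta (east=+6, north=+6); A at (east=2, north=1).
Therefore A relative to G: (east=2, north=1).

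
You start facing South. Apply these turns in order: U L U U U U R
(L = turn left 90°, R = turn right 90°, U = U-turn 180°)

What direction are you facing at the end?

Answer: Final heading: North

Derivation:
Start: South
  U (U-turn (180°)) -> North
  L (left (90° counter-clockwise)) -> West
  U (U-turn (180°)) -> East
  U (U-turn (180°)) -> West
  U (U-turn (180°)) -> East
  U (U-turn (180°)) -> West
  R (right (90° clockwise)) -> North
Final: North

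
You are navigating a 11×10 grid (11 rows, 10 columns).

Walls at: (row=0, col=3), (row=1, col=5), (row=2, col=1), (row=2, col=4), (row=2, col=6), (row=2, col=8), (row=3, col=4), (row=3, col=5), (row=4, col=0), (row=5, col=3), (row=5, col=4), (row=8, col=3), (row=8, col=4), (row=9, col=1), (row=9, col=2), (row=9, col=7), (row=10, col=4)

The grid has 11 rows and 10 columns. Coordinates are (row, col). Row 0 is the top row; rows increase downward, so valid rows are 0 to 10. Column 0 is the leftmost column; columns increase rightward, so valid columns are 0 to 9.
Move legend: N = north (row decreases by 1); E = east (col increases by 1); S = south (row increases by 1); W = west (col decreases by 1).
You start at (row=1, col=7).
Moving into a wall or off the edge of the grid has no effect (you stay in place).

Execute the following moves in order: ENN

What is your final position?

Start: (row=1, col=7)
  E (east): (row=1, col=7) -> (row=1, col=8)
  N (north): (row=1, col=8) -> (row=0, col=8)
  N (north): blocked, stay at (row=0, col=8)
Final: (row=0, col=8)

Answer: Final position: (row=0, col=8)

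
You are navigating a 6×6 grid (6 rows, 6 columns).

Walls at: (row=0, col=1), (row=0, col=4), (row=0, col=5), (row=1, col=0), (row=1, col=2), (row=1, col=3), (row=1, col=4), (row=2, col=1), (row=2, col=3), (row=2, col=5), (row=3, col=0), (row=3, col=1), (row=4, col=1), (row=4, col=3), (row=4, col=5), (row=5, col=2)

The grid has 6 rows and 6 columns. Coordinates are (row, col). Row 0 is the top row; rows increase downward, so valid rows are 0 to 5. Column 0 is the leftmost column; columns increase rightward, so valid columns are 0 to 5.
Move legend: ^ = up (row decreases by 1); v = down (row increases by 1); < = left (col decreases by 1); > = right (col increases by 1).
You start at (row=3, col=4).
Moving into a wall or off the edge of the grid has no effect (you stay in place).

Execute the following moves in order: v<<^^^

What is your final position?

Start: (row=3, col=4)
  v (down): (row=3, col=4) -> (row=4, col=4)
  < (left): blocked, stay at (row=4, col=4)
  < (left): blocked, stay at (row=4, col=4)
  ^ (up): (row=4, col=4) -> (row=3, col=4)
  ^ (up): (row=3, col=4) -> (row=2, col=4)
  ^ (up): blocked, stay at (row=2, col=4)
Final: (row=2, col=4)

Answer: Final position: (row=2, col=4)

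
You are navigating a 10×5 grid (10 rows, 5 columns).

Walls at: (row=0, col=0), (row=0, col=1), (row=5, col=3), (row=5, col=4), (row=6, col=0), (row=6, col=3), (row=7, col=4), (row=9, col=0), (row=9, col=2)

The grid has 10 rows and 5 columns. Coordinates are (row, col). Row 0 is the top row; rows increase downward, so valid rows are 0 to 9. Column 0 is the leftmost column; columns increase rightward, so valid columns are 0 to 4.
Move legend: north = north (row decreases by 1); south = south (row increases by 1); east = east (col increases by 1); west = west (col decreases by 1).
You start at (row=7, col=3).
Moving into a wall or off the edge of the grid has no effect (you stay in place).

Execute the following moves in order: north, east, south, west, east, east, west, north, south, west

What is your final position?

Answer: Final position: (row=8, col=2)

Derivation:
Start: (row=7, col=3)
  north (north): blocked, stay at (row=7, col=3)
  east (east): blocked, stay at (row=7, col=3)
  south (south): (row=7, col=3) -> (row=8, col=3)
  west (west): (row=8, col=3) -> (row=8, col=2)
  east (east): (row=8, col=2) -> (row=8, col=3)
  east (east): (row=8, col=3) -> (row=8, col=4)
  west (west): (row=8, col=4) -> (row=8, col=3)
  north (north): (row=8, col=3) -> (row=7, col=3)
  south (south): (row=7, col=3) -> (row=8, col=3)
  west (west): (row=8, col=3) -> (row=8, col=2)
Final: (row=8, col=2)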